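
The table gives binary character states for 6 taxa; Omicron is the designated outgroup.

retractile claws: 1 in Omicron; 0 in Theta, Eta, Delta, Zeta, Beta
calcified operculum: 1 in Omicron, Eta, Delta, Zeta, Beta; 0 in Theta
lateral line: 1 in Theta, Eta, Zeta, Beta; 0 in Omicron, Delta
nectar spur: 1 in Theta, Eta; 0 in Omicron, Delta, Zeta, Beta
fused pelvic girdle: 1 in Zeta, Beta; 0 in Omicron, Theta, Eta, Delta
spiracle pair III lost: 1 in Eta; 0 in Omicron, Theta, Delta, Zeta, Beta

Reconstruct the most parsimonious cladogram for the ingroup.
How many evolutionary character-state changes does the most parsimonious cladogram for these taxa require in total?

Character polarity is set by the outgroup: the derived state is whichever differs from the outgroup's state, so for retractile claws, calcified operculum the derived state is '0', and for the remaining characters it is '1'.
retractile claws (derived state '0') is shared by all ingroup taxa — unites the whole ingroup.
calcified operculum: derived state '0' in Theta only — an autapomorphy, so it tells us nothing about relationships among taxa.
lateral line: derived state '1' in Beta, Eta, Theta, and Zeta only — synapomorphy for {Beta, Eta, Theta, Zeta}.
Only Eta and Theta show the derived state '1' for nectar spur, supporting them as a clade.
Only Beta and Zeta show the derived state '1' for fused pelvic girdle, supporting them as a clade.
spiracle pair III lost: derived state '1' in Eta only — an autapomorphy, so it tells us nothing about relationships among taxa.
Most parsimonious ingroup topology: (((Theta,Eta),(Zeta,Beta)),Delta).
Changes per character on this tree: retractile claws: 1; calcified operculum: 1; lateral line: 1; nectar spur: 1; fused pelvic girdle: 1; spiracle pair III lost: 1.
Total = 6.

6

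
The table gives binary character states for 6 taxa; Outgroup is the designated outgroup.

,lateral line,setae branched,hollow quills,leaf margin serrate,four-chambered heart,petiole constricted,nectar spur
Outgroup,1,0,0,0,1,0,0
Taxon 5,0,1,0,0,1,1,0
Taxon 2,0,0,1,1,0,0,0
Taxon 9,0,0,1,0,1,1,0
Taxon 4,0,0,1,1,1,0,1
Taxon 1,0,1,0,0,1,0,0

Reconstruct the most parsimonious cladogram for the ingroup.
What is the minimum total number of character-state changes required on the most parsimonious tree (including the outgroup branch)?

Character polarity is set by the outgroup: the derived state is whichever differs from the outgroup's state, so for lateral line, four-chambered heart the derived state is '0', and for the remaining characters it is '1'.
All ingroup taxa share the derived state '0' for lateral line; it defines the ingroup but does not resolve relationships within it.
setae branched (derived state '1') is shared by Taxon 1 and Taxon 5 — a synapomorphy uniting that clade.
hollow quills: derived state '1' in Taxon 2, Taxon 4, and Taxon 9 only — synapomorphy for {Taxon 2, Taxon 4, Taxon 9}.
leaf margin serrate (derived state '1') is shared by Taxon 2 and Taxon 4 — a synapomorphy uniting that clade.
four-chambered heart (derived state '0') is unique to Taxon 2 (autapomorphy; uninformative for grouping).
petiole constricted groups Taxon 5 and Taxon 9, which is incompatible with the clades supported by the remaining characters; treating it as convergent (homoplasy) costs fewer steps than any alternative tree.
nectar spur: derived state '1' in Taxon 4 only — an autapomorphy, so it tells us nothing about relationships among taxa.
Most parsimonious ingroup topology: ((Taxon 5,Taxon 1),((Taxon 2,Taxon 4),Taxon 9)).
Changes per character on this tree: lateral line: 1; setae branched: 1; hollow quills: 1; leaf margin serrate: 1; four-chambered heart: 1; petiole constricted: 2; nectar spur: 1.
Total = 8.

8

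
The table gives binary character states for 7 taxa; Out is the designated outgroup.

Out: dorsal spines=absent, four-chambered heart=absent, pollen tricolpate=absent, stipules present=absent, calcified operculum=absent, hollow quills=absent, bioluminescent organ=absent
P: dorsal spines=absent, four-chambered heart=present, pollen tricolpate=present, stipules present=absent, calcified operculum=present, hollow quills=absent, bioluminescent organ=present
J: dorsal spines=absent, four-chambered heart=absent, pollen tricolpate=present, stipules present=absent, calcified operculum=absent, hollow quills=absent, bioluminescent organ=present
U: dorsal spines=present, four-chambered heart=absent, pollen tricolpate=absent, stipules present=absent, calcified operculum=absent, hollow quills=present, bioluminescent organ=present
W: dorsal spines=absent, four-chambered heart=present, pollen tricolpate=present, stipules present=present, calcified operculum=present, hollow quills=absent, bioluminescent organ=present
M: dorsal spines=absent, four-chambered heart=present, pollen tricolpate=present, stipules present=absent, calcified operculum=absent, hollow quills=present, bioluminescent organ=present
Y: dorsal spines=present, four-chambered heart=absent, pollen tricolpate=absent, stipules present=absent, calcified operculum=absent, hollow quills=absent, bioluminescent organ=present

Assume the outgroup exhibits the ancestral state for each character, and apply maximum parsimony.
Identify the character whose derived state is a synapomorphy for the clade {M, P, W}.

The outgroup has state 'absent' for every character, so 'present' is the derived state throughout.
dorsal spines (derived state 'present') is shared by U and Y — a synapomorphy uniting that clade.
four-chambered heart: derived state 'present' in M, P, and W only — synapomorphy for {M, P, W}.
pollen tricolpate (derived state 'present') is shared by J, M, P, and W — a synapomorphy uniting that clade.
stipules present: derived state 'present' in W only — an autapomorphy, so it tells us nothing about relationships among taxa.
Only P and W show the derived state 'present' for calcified operculum, supporting them as a clade.
hollow quills groups M and U, which is incompatible with the clades supported by the remaining characters; treating it as convergent (homoplasy) costs fewer steps than any alternative tree.
All ingroup taxa share the derived state 'present' for bioluminescent organ; it defines the ingroup but does not resolve relationships within it.
Most parsimonious ingroup topology: ((((P,W),M),J),(U,Y)).
The clade {M, P, W} is supported by four-chambered heart: its derived state 'present' occurs in exactly those taxa and in no other taxon (including the outgroup).

four-chambered heart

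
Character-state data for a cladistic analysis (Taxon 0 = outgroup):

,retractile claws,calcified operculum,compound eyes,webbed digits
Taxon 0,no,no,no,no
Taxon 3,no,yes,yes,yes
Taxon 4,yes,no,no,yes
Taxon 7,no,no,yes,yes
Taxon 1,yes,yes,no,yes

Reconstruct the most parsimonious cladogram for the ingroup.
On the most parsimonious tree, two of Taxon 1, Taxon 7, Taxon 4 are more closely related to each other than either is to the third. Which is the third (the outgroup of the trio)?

The outgroup has state 'no' for every character, so 'yes' is the derived state throughout.
retractile claws (derived state 'yes') is shared by Taxon 1 and Taxon 4 — a synapomorphy uniting that clade.
calcified operculum (state 'yes') occurs in Taxon 1 and Taxon 3 but conflicts with the nesting implied by the other characters — most parsimoniously interpreted as homoplasy.
compound eyes (derived state 'yes') is shared by Taxon 3 and Taxon 7 — a synapomorphy uniting that clade.
webbed digits (derived state 'yes') is shared by all ingroup taxa — unites the whole ingroup.
Most parsimonious ingroup topology: ((Taxon 3,Taxon 7),(Taxon 4,Taxon 1)).
Taxon 1 and Taxon 4 share a more recent common ancestor with each other than either does with Taxon 7, so Taxon 7 is the least closely related of the three.

Taxon 7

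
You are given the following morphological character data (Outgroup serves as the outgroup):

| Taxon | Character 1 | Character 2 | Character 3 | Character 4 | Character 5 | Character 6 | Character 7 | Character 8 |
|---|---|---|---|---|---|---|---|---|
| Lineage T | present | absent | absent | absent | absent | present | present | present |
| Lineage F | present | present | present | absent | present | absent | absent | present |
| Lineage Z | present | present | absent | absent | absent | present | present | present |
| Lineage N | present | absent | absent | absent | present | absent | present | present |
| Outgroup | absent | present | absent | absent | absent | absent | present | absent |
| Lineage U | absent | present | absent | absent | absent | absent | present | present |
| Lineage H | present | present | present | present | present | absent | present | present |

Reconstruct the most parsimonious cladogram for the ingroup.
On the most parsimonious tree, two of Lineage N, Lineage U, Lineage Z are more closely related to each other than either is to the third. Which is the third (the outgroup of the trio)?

Lineage U

Character polarity is set by the outgroup: the derived state is whichever differs from the outgroup's state, so for Character 2, Character 7 the derived state is 'absent', and for the remaining characters it is 'present'.
Only Lineage F, Lineage H, Lineage N, Lineage T, and Lineage Z show the derived state 'present' for Character 1, supporting them as a clade.
Character 2 (state 'absent') occurs in Lineage N and Lineage T but conflicts with the nesting implied by the other characters — most parsimoniously interpreted as homoplasy.
Character 3 (derived state 'present') is shared by Lineage F and Lineage H — a synapomorphy uniting that clade.
Character 4: derived state 'present' in Lineage H only — an autapomorphy, so it tells us nothing about relationships among taxa.
Only Lineage F, Lineage H, and Lineage N show the derived state 'present' for Character 5, supporting them as a clade.
Only Lineage T and Lineage Z show the derived state 'present' for Character 6, supporting them as a clade.
Character 7: derived state 'absent' in Lineage F only — an autapomorphy, so it tells us nothing about relationships among taxa.
All ingroup taxa share the derived state 'present' for Character 8; it defines the ingroup but does not resolve relationships within it.
Most parsimonious ingroup topology: ((((Lineage F,Lineage H),Lineage N),(Lineage Z,Lineage T)),Lineage U).
Lineage N and Lineage Z share a more recent common ancestor with each other than either does with Lineage U, so Lineage U is the least closely related of the three.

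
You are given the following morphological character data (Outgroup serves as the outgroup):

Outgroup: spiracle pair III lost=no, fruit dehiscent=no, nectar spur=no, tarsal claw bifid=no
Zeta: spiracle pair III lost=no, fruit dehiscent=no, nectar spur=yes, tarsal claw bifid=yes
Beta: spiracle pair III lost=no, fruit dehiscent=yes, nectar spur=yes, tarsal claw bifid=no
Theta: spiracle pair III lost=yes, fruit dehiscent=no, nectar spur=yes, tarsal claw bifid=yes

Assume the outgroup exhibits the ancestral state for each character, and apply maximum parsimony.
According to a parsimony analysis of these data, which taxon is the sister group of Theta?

Zeta

The outgroup has state 'no' for every character, so 'yes' is the derived state throughout.
spiracle pair III lost (derived state 'yes') is unique to Theta (autapomorphy; uninformative for grouping).
fruit dehiscent: derived state 'yes' in Beta only — an autapomorphy, so it tells us nothing about relationships among taxa.
nectar spur (derived state 'yes') is shared by all ingroup taxa — unites the whole ingroup.
tarsal claw bifid (derived state 'yes') is shared by Theta and Zeta — a synapomorphy uniting that clade.
Most parsimonious ingroup topology: ((Zeta,Theta),Beta).
Theta and Zeta form a cherry on this tree, so they are sister taxa.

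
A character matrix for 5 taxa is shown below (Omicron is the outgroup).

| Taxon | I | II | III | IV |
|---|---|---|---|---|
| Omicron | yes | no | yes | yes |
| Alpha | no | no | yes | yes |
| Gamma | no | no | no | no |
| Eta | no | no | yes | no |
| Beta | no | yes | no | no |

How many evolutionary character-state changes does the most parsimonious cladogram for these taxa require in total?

Character polarity is set by the outgroup: the derived state is whichever differs from the outgroup's state, so for I, III, IV the derived state is 'no', and for the remaining characters it is 'yes'.
All ingroup taxa share the derived state 'no' for I; it defines the ingroup but does not resolve relationships within it.
II: derived state 'yes' in Beta only — an autapomorphy, so it tells us nothing about relationships among taxa.
III (derived state 'no') is shared by Beta and Gamma — a synapomorphy uniting that clade.
IV (derived state 'no') is shared by Beta, Eta, and Gamma — a synapomorphy uniting that clade.
Most parsimonious ingroup topology: (Alpha,((Gamma,Beta),Eta)).
Changes per character on this tree: I: 1; II: 1; III: 1; IV: 1.
Total = 4.

4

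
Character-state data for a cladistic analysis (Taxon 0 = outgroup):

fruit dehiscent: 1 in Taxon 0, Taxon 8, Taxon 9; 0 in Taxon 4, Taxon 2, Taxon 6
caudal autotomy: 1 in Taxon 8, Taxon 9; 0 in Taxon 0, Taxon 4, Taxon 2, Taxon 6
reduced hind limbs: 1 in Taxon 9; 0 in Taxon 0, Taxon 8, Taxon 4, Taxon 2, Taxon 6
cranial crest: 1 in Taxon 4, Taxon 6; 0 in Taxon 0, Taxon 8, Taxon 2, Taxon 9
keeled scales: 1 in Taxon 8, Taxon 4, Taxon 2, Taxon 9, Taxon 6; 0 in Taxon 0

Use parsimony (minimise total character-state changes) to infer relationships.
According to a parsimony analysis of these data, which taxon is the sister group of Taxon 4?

Character polarity is set by the outgroup: the derived state is whichever differs from the outgroup's state, so for fruit dehiscent the derived state is '0', and for the remaining characters it is '1'.
fruit dehiscent: derived state '0' in Taxon 2, Taxon 4, and Taxon 6 only — synapomorphy for {Taxon 2, Taxon 4, Taxon 6}.
caudal autotomy: derived state '1' in Taxon 8 and Taxon 9 only — synapomorphy for {Taxon 8, Taxon 9}.
reduced hind limbs: derived state '1' in Taxon 9 only — an autapomorphy, so it tells us nothing about relationships among taxa.
cranial crest (derived state '1') is shared by Taxon 4 and Taxon 6 — a synapomorphy uniting that clade.
keeled scales (derived state '1') is shared by all ingroup taxa — unites the whole ingroup.
Most parsimonious ingroup topology: ((Taxon 8,Taxon 9),((Taxon 4,Taxon 6),Taxon 2)).
Taxon 4 and Taxon 6 form a cherry on this tree, so they are sister taxa.

Taxon 6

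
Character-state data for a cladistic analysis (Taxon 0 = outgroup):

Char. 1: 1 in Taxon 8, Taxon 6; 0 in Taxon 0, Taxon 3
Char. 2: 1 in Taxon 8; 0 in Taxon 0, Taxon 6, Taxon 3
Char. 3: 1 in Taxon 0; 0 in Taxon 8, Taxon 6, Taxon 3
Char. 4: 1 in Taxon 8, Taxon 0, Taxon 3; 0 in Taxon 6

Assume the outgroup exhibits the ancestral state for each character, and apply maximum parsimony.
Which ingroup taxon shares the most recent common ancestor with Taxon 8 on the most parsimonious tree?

Character polarity is set by the outgroup: the derived state is whichever differs from the outgroup's state, so for Char. 3, Char. 4 the derived state is '0', and for the remaining characters it is '1'.
Char. 1: derived state '1' in Taxon 6 and Taxon 8 only — synapomorphy for {Taxon 6, Taxon 8}.
Char. 2 (derived state '1') is unique to Taxon 8 (autapomorphy; uninformative for grouping).
All ingroup taxa share the derived state '0' for Char. 3; it defines the ingroup but does not resolve relationships within it.
Char. 4 (derived state '0') is unique to Taxon 6 (autapomorphy; uninformative for grouping).
Most parsimonious ingroup topology: ((Taxon 8,Taxon 6),Taxon 3).
Taxon 8 and Taxon 6 form a cherry on this tree, so they are sister taxa.

Taxon 6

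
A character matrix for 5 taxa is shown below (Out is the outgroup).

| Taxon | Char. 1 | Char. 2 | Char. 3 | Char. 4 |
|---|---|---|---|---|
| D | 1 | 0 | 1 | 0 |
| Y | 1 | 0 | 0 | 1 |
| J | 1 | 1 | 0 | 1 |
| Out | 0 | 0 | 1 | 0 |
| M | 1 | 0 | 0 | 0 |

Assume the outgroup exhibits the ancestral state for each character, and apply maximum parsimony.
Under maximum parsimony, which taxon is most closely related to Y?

J

Character polarity is set by the outgroup: the derived state is whichever differs from the outgroup's state, so for Char. 3 the derived state is '0', and for the remaining characters it is '1'.
Char. 1 (derived state '1') is shared by all ingroup taxa — unites the whole ingroup.
Char. 2: derived state '1' in J only — an autapomorphy, so it tells us nothing about relationships among taxa.
Char. 3: derived state '0' in J, M, and Y only — synapomorphy for {J, M, Y}.
Char. 4 (derived state '1') is shared by J and Y — a synapomorphy uniting that clade.
Most parsimonious ingroup topology: (((J,Y),M),D).
Y and J form a cherry on this tree, so they are sister taxa.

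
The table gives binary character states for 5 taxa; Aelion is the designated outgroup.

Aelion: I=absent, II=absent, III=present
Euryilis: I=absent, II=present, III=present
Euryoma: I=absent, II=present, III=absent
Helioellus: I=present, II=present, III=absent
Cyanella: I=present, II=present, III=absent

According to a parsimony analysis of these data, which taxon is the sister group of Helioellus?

Character polarity is set by the outgroup: the derived state is whichever differs from the outgroup's state, so for III the derived state is 'absent', and for the remaining characters it is 'present'.
I (derived state 'present') is shared by Cyanella and Helioellus — a synapomorphy uniting that clade.
All ingroup taxa share the derived state 'present' for II; it defines the ingroup but does not resolve relationships within it.
Only Cyanella, Euryoma, and Helioellus show the derived state 'absent' for III, supporting them as a clade.
Most parsimonious ingroup topology: (Euryilis,(Euryoma,(Helioellus,Cyanella))).
Helioellus and Cyanella form a cherry on this tree, so they are sister taxa.

Cyanella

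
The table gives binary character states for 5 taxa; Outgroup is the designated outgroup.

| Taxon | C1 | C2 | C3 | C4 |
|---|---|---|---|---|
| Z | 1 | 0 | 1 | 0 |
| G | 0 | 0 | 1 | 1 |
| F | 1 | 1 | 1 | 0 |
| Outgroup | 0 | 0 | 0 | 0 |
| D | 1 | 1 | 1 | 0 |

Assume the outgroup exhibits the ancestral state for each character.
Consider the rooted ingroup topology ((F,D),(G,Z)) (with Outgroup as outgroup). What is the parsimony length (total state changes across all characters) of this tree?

5

Map each character onto ((F,D),(G,Z)) (rooted by Outgroup) and count the minimum state changes it requires (Fitch parsimony):
C1: 2; C2: 1; C3: 1; C4: 1.
Total tree length = 5.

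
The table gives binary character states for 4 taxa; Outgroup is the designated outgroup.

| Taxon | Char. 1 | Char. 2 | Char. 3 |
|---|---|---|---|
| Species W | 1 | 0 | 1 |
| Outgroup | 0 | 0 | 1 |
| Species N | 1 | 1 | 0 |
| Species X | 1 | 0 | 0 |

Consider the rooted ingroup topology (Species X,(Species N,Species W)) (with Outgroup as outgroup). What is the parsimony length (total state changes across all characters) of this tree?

Map each character onto (Species X,(Species N,Species W)) (rooted by Outgroup) and count the minimum state changes it requires (Fitch parsimony):
Char. 1: 1; Char. 2: 1; Char. 3: 2.
Total tree length = 4.

4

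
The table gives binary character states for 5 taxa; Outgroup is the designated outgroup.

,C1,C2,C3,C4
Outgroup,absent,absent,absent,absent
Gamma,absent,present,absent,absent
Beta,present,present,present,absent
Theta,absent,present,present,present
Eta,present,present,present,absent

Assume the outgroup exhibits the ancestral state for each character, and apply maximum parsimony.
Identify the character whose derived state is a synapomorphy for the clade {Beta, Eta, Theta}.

The outgroup has state 'absent' for every character, so 'present' is the derived state throughout.
C1: derived state 'present' in Beta and Eta only — synapomorphy for {Beta, Eta}.
C2 (derived state 'present') is shared by all ingroup taxa — unites the whole ingroup.
C3: derived state 'present' in Beta, Eta, and Theta only — synapomorphy for {Beta, Eta, Theta}.
C4 (derived state 'present') is unique to Theta (autapomorphy; uninformative for grouping).
Most parsimonious ingroup topology: (Gamma,((Beta,Eta),Theta)).
The clade {Beta, Eta, Theta} is supported by C3: its derived state 'present' occurs in exactly those taxa and in no other taxon (including the outgroup).

C3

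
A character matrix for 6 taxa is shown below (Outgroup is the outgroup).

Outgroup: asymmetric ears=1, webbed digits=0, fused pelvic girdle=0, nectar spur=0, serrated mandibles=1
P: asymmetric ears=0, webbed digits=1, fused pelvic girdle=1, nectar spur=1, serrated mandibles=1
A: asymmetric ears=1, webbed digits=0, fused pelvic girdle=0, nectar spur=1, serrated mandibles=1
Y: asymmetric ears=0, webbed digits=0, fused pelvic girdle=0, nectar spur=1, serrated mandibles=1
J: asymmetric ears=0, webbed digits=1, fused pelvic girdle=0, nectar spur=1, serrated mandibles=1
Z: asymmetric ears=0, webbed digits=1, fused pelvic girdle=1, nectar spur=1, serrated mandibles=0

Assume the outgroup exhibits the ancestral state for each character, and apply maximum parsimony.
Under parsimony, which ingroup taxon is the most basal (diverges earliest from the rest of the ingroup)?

A

Character polarity is set by the outgroup: the derived state is whichever differs from the outgroup's state, so for asymmetric ears, serrated mandibles the derived state is '0', and for the remaining characters it is '1'.
asymmetric ears (derived state '0') is shared by J, P, Y, and Z — a synapomorphy uniting that clade.
webbed digits (derived state '1') is shared by J, P, and Z — a synapomorphy uniting that clade.
Only P and Z show the derived state '1' for fused pelvic girdle, supporting them as a clade.
nectar spur (derived state '1') is shared by all ingroup taxa — unites the whole ingroup.
serrated mandibles: derived state '0' in Z only — an autapomorphy, so it tells us nothing about relationships among taxa.
Most parsimonious ingroup topology: ((((P,Z),J),Y),A).
A is sister to the clade containing all other ingroup taxa, so it is the earliest-diverging (most basal) ingroup lineage.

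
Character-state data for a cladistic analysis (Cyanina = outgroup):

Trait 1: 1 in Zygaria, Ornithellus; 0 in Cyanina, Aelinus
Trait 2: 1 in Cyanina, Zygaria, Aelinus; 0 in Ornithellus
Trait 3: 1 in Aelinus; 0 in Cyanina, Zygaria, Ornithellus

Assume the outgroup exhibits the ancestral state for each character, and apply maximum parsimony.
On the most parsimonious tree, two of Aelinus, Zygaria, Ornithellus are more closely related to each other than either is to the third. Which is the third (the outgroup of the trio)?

Aelinus

Character polarity is set by the outgroup: the derived state is whichever differs from the outgroup's state, so for Trait 2 the derived state is '0', and for the remaining characters it is '1'.
Trait 1: derived state '1' in Ornithellus and Zygaria only — synapomorphy for {Ornithellus, Zygaria}.
Trait 2: derived state '0' in Ornithellus only — an autapomorphy, so it tells us nothing about relationships among taxa.
Trait 3 (derived state '1') is unique to Aelinus (autapomorphy; uninformative for grouping).
Most parsimonious ingroup topology: ((Zygaria,Ornithellus),Aelinus).
Ornithellus and Zygaria share a more recent common ancestor with each other than either does with Aelinus, so Aelinus is the least closely related of the three.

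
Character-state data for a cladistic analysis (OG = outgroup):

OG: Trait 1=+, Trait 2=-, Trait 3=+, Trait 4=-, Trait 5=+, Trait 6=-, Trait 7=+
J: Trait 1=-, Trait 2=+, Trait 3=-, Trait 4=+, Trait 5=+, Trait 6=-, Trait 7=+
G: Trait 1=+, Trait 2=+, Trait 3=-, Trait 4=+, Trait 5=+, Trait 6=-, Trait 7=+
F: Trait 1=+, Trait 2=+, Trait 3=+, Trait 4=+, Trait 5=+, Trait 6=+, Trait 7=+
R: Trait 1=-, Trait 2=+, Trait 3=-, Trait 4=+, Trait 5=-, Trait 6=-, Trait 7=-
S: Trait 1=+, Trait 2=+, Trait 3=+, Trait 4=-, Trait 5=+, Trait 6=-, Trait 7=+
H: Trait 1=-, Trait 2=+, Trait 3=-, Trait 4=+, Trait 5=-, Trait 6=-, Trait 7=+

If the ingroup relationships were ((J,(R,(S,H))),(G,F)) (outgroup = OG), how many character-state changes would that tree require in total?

12

Map each character onto ((J,(R,(S,H))),(G,F)) (rooted by OG) and count the minimum state changes it requires (Fitch parsimony):
Trait 1: 2; Trait 2: 1; Trait 3: 3; Trait 4: 2; Trait 5: 2; Trait 6: 1; Trait 7: 1.
Total tree length = 12.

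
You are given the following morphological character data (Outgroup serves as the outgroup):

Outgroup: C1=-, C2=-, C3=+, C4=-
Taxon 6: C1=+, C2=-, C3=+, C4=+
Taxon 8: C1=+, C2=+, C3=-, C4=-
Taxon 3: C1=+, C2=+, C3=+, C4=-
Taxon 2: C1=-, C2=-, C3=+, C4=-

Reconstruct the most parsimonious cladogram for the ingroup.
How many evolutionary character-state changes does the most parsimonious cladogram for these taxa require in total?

Character polarity is set by the outgroup: the derived state is whichever differs from the outgroup's state, so for C3 the derived state is '-', and for the remaining characters it is '+'.
Only Taxon 3, Taxon 6, and Taxon 8 show the derived state '+' for C1, supporting them as a clade.
Only Taxon 3 and Taxon 8 show the derived state '+' for C2, supporting them as a clade.
C3 (derived state '-') is unique to Taxon 8 (autapomorphy; uninformative for grouping).
C4: derived state '+' in Taxon 6 only — an autapomorphy, so it tells us nothing about relationships among taxa.
Most parsimonious ingroup topology: ((Taxon 6,(Taxon 8,Taxon 3)),Taxon 2).
Changes per character on this tree: C1: 1; C2: 1; C3: 1; C4: 1.
Total = 4.

4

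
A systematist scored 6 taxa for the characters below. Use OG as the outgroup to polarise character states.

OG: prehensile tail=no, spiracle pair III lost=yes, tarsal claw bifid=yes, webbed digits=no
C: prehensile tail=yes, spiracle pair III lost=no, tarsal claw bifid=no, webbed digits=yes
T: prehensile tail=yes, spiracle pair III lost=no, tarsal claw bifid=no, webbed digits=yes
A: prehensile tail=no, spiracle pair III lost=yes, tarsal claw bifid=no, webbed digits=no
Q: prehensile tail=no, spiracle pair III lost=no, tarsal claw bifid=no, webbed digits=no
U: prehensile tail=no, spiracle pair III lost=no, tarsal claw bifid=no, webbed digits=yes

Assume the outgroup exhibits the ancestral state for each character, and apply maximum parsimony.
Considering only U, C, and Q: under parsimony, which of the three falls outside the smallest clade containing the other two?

Q

Character polarity is set by the outgroup: the derived state is whichever differs from the outgroup's state, so for spiracle pair III lost, tarsal claw bifid the derived state is 'no', and for the remaining characters it is 'yes'.
prehensile tail (derived state 'yes') is shared by C and T — a synapomorphy uniting that clade.
spiracle pair III lost: derived state 'no' in C, Q, T, and U only — synapomorphy for {C, Q, T, U}.
tarsal claw bifid (derived state 'no') is shared by all ingroup taxa — unites the whole ingroup.
webbed digits (derived state 'yes') is shared by C, T, and U — a synapomorphy uniting that clade.
Most parsimonious ingroup topology: ((((C,T),U),Q),A).
U and C share a more recent common ancestor with each other than either does with Q, so Q is the least closely related of the three.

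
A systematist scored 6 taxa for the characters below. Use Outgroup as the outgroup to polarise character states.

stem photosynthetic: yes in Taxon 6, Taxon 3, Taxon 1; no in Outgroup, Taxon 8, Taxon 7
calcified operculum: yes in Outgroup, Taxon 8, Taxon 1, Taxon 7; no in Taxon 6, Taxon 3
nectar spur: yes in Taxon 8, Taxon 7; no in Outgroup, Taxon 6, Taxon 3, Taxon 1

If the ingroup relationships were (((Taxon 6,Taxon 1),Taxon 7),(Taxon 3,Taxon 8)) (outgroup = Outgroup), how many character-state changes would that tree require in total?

Map each character onto (((Taxon 6,Taxon 1),Taxon 7),(Taxon 3,Taxon 8)) (rooted by Outgroup) and count the minimum state changes it requires (Fitch parsimony):
stem photosynthetic: 2; calcified operculum: 2; nectar spur: 2.
Total tree length = 6.

6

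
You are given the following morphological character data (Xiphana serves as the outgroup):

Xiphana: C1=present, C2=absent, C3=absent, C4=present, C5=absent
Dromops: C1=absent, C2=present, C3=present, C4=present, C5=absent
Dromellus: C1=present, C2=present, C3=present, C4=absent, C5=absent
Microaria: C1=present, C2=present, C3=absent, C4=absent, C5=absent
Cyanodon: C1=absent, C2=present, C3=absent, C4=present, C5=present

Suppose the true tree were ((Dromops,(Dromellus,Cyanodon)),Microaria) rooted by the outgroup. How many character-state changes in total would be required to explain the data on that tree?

8

Map each character onto ((Dromops,(Dromellus,Cyanodon)),Microaria) (rooted by Xiphana) and count the minimum state changes it requires (Fitch parsimony):
C1: 2; C2: 1; C3: 2; C4: 2; C5: 1.
Total tree length = 8.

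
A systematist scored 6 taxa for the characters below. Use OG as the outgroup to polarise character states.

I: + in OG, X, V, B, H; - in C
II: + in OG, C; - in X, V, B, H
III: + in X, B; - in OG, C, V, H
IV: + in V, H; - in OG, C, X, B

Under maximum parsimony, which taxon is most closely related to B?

X

Character polarity is set by the outgroup: the derived state is whichever differs from the outgroup's state, so for I, II the derived state is '-', and for the remaining characters it is '+'.
I: derived state '-' in C only — an autapomorphy, so it tells us nothing about relationships among taxa.
Only B, H, V, and X show the derived state '-' for II, supporting them as a clade.
III (derived state '+') is shared by B and X — a synapomorphy uniting that clade.
IV: derived state '+' in H and V only — synapomorphy for {H, V}.
Most parsimonious ingroup topology: (C,((X,B),(V,H))).
B and X form a cherry on this tree, so they are sister taxa.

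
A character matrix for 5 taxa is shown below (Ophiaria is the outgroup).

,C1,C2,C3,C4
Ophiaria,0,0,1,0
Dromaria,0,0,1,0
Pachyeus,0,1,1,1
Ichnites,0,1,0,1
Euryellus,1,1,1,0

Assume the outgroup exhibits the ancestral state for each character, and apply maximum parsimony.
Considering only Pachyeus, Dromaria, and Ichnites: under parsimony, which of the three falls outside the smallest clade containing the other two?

Character polarity is set by the outgroup: the derived state is whichever differs from the outgroup's state, so for C3 the derived state is '0', and for the remaining characters it is '1'.
C1 (derived state '1') is unique to Euryellus (autapomorphy; uninformative for grouping).
C2 (derived state '1') is shared by Euryellus, Ichnites, and Pachyeus — a synapomorphy uniting that clade.
C3 (derived state '0') is unique to Ichnites (autapomorphy; uninformative for grouping).
C4: derived state '1' in Ichnites and Pachyeus only — synapomorphy for {Ichnites, Pachyeus}.
Most parsimonious ingroup topology: (Dromaria,((Pachyeus,Ichnites),Euryellus)).
Pachyeus and Ichnites share a more recent common ancestor with each other than either does with Dromaria, so Dromaria is the least closely related of the three.

Dromaria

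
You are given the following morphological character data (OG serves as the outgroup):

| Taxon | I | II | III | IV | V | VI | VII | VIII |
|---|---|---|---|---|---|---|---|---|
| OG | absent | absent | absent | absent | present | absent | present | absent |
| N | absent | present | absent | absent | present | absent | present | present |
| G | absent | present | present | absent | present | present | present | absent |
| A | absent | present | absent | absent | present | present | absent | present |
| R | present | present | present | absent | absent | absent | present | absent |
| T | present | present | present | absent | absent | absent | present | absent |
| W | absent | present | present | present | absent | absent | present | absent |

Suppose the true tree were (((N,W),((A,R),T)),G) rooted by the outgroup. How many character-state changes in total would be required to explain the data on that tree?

15

Map each character onto (((N,W),((A,R),T)),G) (rooted by OG) and count the minimum state changes it requires (Fitch parsimony):
I: 2; II: 1; III: 3; IV: 1; V: 3; VI: 2; VII: 1; VIII: 2.
Total tree length = 15.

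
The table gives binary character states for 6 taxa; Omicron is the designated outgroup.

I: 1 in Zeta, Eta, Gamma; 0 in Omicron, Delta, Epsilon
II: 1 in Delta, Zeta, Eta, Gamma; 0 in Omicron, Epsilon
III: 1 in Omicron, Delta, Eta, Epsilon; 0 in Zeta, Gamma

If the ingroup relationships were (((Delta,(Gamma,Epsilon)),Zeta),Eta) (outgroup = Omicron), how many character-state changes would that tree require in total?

7

Map each character onto (((Delta,(Gamma,Epsilon)),Zeta),Eta) (rooted by Omicron) and count the minimum state changes it requires (Fitch parsimony):
I: 3; II: 2; III: 2.
Total tree length = 7.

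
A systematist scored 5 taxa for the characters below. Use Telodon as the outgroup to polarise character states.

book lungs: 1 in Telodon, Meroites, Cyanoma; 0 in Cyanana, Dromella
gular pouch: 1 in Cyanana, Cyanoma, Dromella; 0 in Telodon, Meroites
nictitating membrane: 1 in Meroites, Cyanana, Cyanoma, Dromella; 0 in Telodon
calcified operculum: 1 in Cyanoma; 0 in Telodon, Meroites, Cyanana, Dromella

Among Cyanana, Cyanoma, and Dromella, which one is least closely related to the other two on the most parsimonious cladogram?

Character polarity is set by the outgroup: the derived state is whichever differs from the outgroup's state, so for book lungs the derived state is '0', and for the remaining characters it is '1'.
book lungs: derived state '0' in Cyanana and Dromella only — synapomorphy for {Cyanana, Dromella}.
gular pouch: derived state '1' in Cyanana, Cyanoma, and Dromella only — synapomorphy for {Cyanana, Cyanoma, Dromella}.
nictitating membrane (derived state '1') is shared by all ingroup taxa — unites the whole ingroup.
calcified operculum (derived state '1') is unique to Cyanoma (autapomorphy; uninformative for grouping).
Most parsimonious ingroup topology: (Meroites,((Cyanana,Dromella),Cyanoma)).
Dromella and Cyanana share a more recent common ancestor with each other than either does with Cyanoma, so Cyanoma is the least closely related of the three.

Cyanoma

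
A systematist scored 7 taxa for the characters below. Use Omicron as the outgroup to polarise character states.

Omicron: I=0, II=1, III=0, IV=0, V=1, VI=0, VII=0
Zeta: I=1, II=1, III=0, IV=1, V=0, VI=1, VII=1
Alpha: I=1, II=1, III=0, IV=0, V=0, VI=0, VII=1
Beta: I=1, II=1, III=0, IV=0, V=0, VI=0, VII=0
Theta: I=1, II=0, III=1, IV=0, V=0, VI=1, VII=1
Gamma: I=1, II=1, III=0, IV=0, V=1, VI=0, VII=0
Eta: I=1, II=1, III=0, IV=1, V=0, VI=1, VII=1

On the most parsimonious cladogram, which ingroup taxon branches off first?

Gamma

Character polarity is set by the outgroup: the derived state is whichever differs from the outgroup's state, so for II, V the derived state is '0', and for the remaining characters it is '1'.
All ingroup taxa share the derived state '1' for I; it defines the ingroup but does not resolve relationships within it.
II: derived state '0' in Theta only — an autapomorphy, so it tells us nothing about relationships among taxa.
III: derived state '1' in Theta only — an autapomorphy, so it tells us nothing about relationships among taxa.
IV (derived state '1') is shared by Eta and Zeta — a synapomorphy uniting that clade.
V (derived state '0') is shared by Alpha, Beta, Eta, Theta, and Zeta — a synapomorphy uniting that clade.
Only Eta, Theta, and Zeta show the derived state '1' for VI, supporting them as a clade.
VII (derived state '1') is shared by Alpha, Eta, Theta, and Zeta — a synapomorphy uniting that clade.
Most parsimonious ingroup topology: (((((Zeta,Eta),Theta),Alpha),Beta),Gamma).
Gamma is sister to the clade containing all other ingroup taxa, so it is the earliest-diverging (most basal) ingroup lineage.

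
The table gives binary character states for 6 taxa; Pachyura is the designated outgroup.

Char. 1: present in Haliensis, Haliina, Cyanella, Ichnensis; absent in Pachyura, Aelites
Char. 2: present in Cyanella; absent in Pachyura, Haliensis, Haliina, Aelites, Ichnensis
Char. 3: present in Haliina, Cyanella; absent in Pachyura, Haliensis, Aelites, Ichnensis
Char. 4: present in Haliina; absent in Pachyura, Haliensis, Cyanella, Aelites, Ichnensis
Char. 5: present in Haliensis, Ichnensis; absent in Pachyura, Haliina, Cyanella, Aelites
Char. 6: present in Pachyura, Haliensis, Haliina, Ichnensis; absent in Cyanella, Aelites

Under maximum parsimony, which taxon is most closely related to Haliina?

Cyanella

Character polarity is set by the outgroup: the derived state is whichever differs from the outgroup's state, so for Char. 6 the derived state is 'absent', and for the remaining characters it is 'present'.
Only Cyanella, Haliensis, Haliina, and Ichnensis show the derived state 'present' for Char. 1, supporting them as a clade.
Char. 2: derived state 'present' in Cyanella only — an autapomorphy, so it tells us nothing about relationships among taxa.
Char. 3 (derived state 'present') is shared by Cyanella and Haliina — a synapomorphy uniting that clade.
Char. 4: derived state 'present' in Haliina only — an autapomorphy, so it tells us nothing about relationships among taxa.
Only Haliensis and Ichnensis show the derived state 'present' for Char. 5, supporting them as a clade.
Char. 6 (state 'absent') occurs in Aelites and Cyanella but conflicts with the nesting implied by the other characters — most parsimoniously interpreted as homoplasy.
Most parsimonious ingroup topology: (((Haliensis,Ichnensis),(Haliina,Cyanella)),Aelites).
Haliina and Cyanella form a cherry on this tree, so they are sister taxa.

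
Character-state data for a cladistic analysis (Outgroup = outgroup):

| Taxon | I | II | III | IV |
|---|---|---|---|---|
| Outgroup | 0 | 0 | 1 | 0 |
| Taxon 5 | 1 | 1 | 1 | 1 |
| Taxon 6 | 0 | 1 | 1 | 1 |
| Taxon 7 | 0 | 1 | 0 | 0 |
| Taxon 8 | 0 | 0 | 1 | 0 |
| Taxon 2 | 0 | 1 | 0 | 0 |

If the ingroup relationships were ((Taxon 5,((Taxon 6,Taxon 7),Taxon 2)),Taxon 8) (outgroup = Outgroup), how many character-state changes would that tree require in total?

Map each character onto ((Taxon 5,((Taxon 6,Taxon 7),Taxon 2)),Taxon 8) (rooted by Outgroup) and count the minimum state changes it requires (Fitch parsimony):
I: 1; II: 1; III: 2; IV: 2.
Total tree length = 6.

6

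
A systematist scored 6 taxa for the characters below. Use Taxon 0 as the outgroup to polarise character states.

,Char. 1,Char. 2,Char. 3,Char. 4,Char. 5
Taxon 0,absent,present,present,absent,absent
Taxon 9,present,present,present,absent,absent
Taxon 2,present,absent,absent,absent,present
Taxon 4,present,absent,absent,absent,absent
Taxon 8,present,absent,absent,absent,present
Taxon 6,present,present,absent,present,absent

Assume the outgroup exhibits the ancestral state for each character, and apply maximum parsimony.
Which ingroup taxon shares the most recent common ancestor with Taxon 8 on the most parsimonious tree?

Taxon 2

Character polarity is set by the outgroup: the derived state is whichever differs from the outgroup's state, so for Char. 2, Char. 3 the derived state is 'absent', and for the remaining characters it is 'present'.
All ingroup taxa share the derived state 'present' for Char. 1; it defines the ingroup but does not resolve relationships within it.
Char. 2: derived state 'absent' in Taxon 2, Taxon 4, and Taxon 8 only — synapomorphy for {Taxon 2, Taxon 4, Taxon 8}.
Only Taxon 2, Taxon 4, Taxon 6, and Taxon 8 show the derived state 'absent' for Char. 3, supporting them as a clade.
Char. 4: derived state 'present' in Taxon 6 only — an autapomorphy, so it tells us nothing about relationships among taxa.
Only Taxon 2 and Taxon 8 show the derived state 'present' for Char. 5, supporting them as a clade.
Most parsimonious ingroup topology: (Taxon 9,(((Taxon 2,Taxon 8),Taxon 4),Taxon 6)).
Taxon 8 and Taxon 2 form a cherry on this tree, so they are sister taxa.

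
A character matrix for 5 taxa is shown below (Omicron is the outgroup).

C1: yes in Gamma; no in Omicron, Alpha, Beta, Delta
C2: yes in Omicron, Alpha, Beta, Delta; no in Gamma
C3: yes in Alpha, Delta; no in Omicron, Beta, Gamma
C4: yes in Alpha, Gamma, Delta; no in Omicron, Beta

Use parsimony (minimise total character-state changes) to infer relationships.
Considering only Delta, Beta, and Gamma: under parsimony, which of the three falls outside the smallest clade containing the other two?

Character polarity is set by the outgroup: the derived state is whichever differs from the outgroup's state, so for C2 the derived state is 'no', and for the remaining characters it is 'yes'.
C1: derived state 'yes' in Gamma only — an autapomorphy, so it tells us nothing about relationships among taxa.
C2: derived state 'no' in Gamma only — an autapomorphy, so it tells us nothing about relationships among taxa.
C3 (derived state 'yes') is shared by Alpha and Delta — a synapomorphy uniting that clade.
C4: derived state 'yes' in Alpha, Delta, and Gamma only — synapomorphy for {Alpha, Delta, Gamma}.
Most parsimonious ingroup topology: (((Alpha,Delta),Gamma),Beta).
Gamma and Delta share a more recent common ancestor with each other than either does with Beta, so Beta is the least closely related of the three.

Beta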